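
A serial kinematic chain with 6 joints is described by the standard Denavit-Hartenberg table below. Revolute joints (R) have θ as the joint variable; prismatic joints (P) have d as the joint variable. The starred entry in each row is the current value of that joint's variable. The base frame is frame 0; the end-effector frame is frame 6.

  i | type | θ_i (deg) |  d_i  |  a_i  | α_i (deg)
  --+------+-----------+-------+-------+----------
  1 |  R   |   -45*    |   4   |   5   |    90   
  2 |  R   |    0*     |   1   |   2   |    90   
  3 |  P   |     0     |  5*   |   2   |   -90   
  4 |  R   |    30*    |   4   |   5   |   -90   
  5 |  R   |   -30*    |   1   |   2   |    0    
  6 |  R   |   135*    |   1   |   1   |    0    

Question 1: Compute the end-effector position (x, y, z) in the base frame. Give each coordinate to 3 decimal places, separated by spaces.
after link 1: o_1 = (3.5355, -3.5355, 4.0000)
after link 2: o_2 = (4.2426, -5.6569, 4.0000)
after link 3: o_3 = (5.6569, -7.0711, -1.0000)
after link 4: o_4 = (5.8903, -12.9614, 1.5000)
after link 5: o_5 = (5.8903, -14.3756, 3.2321)
after link 6: o_6 = (6.0613, -13.1805, 3.9687)

6.061 -13.181 3.969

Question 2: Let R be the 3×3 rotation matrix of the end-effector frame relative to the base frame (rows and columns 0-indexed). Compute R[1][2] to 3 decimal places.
0.354

End-effector z-axis (col 2 of R) = (-0.3536,0.3536,0.8660)
R[1][2] = 0.3536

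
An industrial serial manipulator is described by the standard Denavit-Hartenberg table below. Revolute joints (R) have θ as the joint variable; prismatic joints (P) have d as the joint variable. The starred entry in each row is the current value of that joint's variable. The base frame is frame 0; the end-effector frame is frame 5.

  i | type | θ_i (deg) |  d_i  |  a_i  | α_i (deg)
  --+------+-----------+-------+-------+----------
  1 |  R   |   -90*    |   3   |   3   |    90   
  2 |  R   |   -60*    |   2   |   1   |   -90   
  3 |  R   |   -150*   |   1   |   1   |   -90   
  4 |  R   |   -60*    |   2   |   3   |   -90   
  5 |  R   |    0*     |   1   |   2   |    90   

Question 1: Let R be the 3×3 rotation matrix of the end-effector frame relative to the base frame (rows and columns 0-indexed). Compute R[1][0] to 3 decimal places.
-0.533

End-effector x-axis (col 0 of R) = (-0.2500,-0.5335,0.8080)
R[1][0] = -0.5335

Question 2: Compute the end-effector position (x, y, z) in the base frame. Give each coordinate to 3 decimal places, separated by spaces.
after link 1: o_1 = (0.0000, -3.0000, 3.0000)
after link 2: o_2 = (-2.0000, -3.5000, 2.1340)
after link 3: o_3 = (-2.5000, -3.9330, 3.3840)
after link 4: o_4 = (-4.9821, -6.0335, 4.9420)
after link 5: o_5 = (-5.9151, -6.2925, 6.9575)

-5.915 -6.292 6.958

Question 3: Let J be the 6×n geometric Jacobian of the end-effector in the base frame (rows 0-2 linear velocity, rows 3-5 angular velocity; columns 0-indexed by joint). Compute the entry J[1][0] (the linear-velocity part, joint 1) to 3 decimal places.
-5.915

axis z_0 = ẑ; lever o_n−o_0 = (-5.9151,-6.2925,6.9575)
cross product → J_v[:, 0] = (6.2925,-5.9151,0.0000)
J_ω[:, 0] = z_0
entry J[1][0] = -5.9151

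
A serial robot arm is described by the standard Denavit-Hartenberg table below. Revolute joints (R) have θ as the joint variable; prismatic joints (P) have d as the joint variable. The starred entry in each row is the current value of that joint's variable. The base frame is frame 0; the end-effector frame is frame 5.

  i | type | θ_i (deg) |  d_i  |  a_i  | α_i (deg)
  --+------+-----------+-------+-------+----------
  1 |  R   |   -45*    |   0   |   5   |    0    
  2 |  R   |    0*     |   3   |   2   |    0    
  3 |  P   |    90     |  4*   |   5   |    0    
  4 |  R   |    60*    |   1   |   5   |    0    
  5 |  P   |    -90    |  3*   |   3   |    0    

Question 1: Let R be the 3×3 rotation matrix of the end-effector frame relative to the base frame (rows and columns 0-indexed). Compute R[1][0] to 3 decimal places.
0.259

End-effector x-axis (col 0 of R) = (0.9659,0.2588,0.0000)
R[1][0] = 0.2588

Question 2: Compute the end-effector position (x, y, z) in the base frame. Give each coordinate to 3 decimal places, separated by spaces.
after link 1: o_1 = (3.5355, -3.5355, 0.0000)
after link 2: o_2 = (4.9497, -4.9497, 3.0000)
after link 3: o_3 = (8.4853, -1.4142, 7.0000)
after link 4: o_4 = (7.1912, 3.4154, 8.0000)
after link 5: o_5 = (10.0890, 4.1919, 11.0000)

10.089 4.192 11.000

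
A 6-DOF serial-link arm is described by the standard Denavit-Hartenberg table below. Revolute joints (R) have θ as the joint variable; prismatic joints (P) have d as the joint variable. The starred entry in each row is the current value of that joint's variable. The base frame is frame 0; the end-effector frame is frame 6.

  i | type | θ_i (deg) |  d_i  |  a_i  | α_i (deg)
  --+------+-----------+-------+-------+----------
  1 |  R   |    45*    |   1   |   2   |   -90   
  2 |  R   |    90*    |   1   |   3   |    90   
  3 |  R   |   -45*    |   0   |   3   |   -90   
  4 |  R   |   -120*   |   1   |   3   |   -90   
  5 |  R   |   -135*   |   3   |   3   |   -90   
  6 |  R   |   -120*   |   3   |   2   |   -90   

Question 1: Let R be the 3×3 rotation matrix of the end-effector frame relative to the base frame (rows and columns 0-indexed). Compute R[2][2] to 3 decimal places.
-0.956

End-effector z-axis (col 2 of R) = (-0.1348,-0.2616,-0.9557)
R[2][2] = -0.9557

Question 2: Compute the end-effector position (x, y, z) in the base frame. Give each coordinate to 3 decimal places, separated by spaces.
5.005 5.710 -8.916

after link 1: o_1 = (1.4142, 1.4142, 1.0000)
after link 2: o_2 = (0.7071, 2.1213, -2.0000)
after link 3: o_3 = (2.2071, 0.6213, -4.1213)
after link 4: o_4 = (2.7942, 3.7084, -3.7678)
after link 5: o_5 = (3.3246, 2.7014, -7.8549)
after link 6: o_6 = (5.0048, 5.7100, -8.9155)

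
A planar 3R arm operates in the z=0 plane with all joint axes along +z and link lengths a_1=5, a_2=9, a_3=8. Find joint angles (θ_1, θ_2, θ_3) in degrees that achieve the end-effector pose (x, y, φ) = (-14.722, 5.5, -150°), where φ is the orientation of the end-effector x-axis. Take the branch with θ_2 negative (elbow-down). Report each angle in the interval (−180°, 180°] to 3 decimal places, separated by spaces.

wrist centre = target − a_3·(cos φ, sin φ) = (-7.7938, 9.5000)
cos θ_2 = (150.9933−5²−9²)/(2·5·9) = 0.4999; θ_2 = -60.0049° (elbow-down)
β = atan2(9.5000,-7.7938) = 129.3654°; ψ = atan2(-7.7946,9.4993) = -39.3704°
θ_1 = β − ψ = 168.7358°
θ_3 = φ − θ_1 − θ_2 = 101.2691° (wrapped to (-180°,180°])

168.736 -60.005 101.269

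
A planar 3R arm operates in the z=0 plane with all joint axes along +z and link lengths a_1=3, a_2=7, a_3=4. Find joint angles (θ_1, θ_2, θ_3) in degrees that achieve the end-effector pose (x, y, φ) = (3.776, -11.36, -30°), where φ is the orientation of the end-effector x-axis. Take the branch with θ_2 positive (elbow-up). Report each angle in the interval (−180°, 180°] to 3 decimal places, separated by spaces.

wrist centre = target − a_3·(cos φ, sin φ) = (0.3119, -9.3600)
cos θ_2 = (87.7069−3²−7²)/(2·3·7) = 0.7073; θ_2 = 44.9838° (elbow-up)
β = atan2(-9.3600,0.3119) = -88.0915°; ψ = atan2(4.9483,7.9511) = 31.8958°
θ_1 = β − ψ = -119.9873°
θ_3 = φ − θ_1 − θ_2 = 45.0035° (wrapped to (-180°,180°])

-119.987 44.984 45.003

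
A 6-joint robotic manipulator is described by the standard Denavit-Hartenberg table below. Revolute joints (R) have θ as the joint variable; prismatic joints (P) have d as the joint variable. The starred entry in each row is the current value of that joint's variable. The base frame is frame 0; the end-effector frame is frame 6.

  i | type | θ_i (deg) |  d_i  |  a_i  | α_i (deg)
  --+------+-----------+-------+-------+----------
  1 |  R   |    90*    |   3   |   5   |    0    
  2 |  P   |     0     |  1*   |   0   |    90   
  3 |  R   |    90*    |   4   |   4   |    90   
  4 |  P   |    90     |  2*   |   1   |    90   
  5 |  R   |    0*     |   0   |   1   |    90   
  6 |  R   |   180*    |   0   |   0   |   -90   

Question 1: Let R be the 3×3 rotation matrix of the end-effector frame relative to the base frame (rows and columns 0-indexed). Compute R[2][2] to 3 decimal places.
End-effector z-axis (col 2 of R) = (-0.0000,-0.0000,-1.0000)
R[2][2] = -1.0000

-1.000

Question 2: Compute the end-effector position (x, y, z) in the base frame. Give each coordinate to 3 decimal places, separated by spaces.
after link 1: o_1 = (0.0000, 5.0000, 3.0000)
after link 2: o_2 = (0.0000, 5.0000, 4.0000)
after link 3: o_3 = (4.0000, 5.0000, 8.0000)
after link 4: o_4 = (5.0000, 7.0000, 8.0000)
after link 5: o_5 = (6.0000, 7.0000, 8.0000)
after link 6: o_6 = (6.0000, 7.0000, 8.0000)

6.000 7.000 8.000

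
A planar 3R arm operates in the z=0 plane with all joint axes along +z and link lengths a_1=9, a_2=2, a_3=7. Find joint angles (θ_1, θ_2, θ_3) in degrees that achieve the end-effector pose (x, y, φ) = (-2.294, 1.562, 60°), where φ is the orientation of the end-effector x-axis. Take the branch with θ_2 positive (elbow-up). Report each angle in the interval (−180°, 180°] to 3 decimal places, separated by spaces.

-149.997 150.003 59.994

wrist centre = target − a_3·(cos φ, sin φ) = (-5.7940, -4.5002)
cos θ_2 = (53.8220−9²−2²)/(2·9·2) = -0.8661; θ_2 = 150.0033° (elbow-up)
β = atan2(-4.5002,-5.7940) = -142.1636°; ψ = atan2(0.9999,7.2679) = 7.8334°
θ_1 = β − ψ = -149.9971°
θ_3 = φ − θ_1 − θ_2 = 59.9937° (wrapped to (-180°,180°])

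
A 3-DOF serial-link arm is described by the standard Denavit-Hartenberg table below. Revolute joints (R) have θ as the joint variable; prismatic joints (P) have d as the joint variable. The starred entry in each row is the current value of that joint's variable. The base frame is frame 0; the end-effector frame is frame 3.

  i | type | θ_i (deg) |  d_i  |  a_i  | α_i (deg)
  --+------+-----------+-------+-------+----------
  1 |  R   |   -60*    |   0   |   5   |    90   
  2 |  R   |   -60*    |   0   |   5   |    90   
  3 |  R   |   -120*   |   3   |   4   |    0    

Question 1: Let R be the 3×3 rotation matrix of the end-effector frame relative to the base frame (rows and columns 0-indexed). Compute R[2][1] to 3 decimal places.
End-effector y-axis (col 1 of R) = (0.6495,-0.1250,-0.7500)
R[2][1] = -0.7500

-0.750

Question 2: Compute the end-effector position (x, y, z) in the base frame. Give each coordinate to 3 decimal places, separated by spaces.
4.951 -1.647 -4.098

after link 1: o_1 = (2.5000, -4.3301, 0.0000)
after link 2: o_2 = (3.7500, -6.4952, -4.3301)
after link 3: o_3 = (4.9510, -1.6471, -4.0981)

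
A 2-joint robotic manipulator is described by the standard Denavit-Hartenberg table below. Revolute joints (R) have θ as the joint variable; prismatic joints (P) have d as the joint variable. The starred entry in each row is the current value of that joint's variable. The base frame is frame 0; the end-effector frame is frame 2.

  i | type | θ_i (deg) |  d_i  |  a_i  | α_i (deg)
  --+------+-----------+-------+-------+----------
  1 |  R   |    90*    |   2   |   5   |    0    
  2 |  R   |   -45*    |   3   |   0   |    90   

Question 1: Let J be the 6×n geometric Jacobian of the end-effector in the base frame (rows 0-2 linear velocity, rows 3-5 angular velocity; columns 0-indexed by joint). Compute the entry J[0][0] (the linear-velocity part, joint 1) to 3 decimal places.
axis z_0 = ẑ; lever o_n−o_0 = (0.0000,5.0000,5.0000)
cross product → J_v[:, 0] = (-5.0000,0.0000,0.0000)
J_ω[:, 0] = z_0
entry J[0][0] = -5.0000

-5.000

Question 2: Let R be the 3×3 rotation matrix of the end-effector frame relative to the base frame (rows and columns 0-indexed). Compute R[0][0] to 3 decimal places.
0.707

End-effector x-axis (col 0 of R) = (0.7071,0.7071,0.0000)
R[0][0] = 0.7071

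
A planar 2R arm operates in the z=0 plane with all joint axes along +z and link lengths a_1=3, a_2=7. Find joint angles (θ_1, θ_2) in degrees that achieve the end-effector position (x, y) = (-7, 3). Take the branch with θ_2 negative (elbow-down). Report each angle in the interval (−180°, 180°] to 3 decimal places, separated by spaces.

-136.397 -90.000

cos θ_2 = (58.0000−3²−7²)/(2·3·7) = 0.0000; θ_2 = -90.0000° (elbow-down)
β = atan2(3.0000,-7.0000) = 156.8014°; ψ = atan2(-7.0000,3.0000) = -66.8014°
θ_1 = β − ψ = 223.6028°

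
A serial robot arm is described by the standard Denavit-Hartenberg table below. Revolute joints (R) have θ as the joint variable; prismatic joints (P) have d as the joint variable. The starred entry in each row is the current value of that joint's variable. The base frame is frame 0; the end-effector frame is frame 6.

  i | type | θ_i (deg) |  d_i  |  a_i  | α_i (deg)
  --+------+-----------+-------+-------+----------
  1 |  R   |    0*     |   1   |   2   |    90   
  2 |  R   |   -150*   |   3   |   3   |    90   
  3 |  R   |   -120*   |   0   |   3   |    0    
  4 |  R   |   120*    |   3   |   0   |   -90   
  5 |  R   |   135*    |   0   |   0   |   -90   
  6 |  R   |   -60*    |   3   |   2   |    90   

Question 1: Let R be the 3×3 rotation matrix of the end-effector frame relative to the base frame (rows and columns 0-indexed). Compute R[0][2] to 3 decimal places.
-0.837

End-effector z-axis (col 2 of R) = (-0.8365,-0.5000,0.2241)
R[0][2] = -0.8365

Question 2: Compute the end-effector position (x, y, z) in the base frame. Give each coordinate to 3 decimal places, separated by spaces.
0.943 -2.134 5.487

after link 1: o_1 = (2.0000, 0.0000, 1.0000)
after link 2: o_2 = (-0.5981, -3.0000, -0.5000)
after link 3: o_3 = (0.7010, -0.4019, 0.2500)
after link 4: o_4 = (-0.7990, -0.4019, 2.8481)
after link 5: o_5 = (-0.7990, -0.4019, 2.8481)
after link 6: o_6 = (0.9433, -2.1340, 5.4870)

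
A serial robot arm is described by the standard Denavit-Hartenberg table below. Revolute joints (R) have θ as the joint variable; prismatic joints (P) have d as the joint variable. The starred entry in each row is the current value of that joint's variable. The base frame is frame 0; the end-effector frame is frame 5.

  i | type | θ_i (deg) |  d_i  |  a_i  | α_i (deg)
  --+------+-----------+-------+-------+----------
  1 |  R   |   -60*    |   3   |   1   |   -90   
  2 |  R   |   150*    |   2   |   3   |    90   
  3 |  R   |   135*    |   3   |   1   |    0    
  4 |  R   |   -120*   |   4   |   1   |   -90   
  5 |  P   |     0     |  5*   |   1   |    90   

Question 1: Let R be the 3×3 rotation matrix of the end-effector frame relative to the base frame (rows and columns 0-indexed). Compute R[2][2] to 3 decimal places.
-0.866

End-effector z-axis (col 2 of R) = (0.2500,-0.4330,-0.8660)
R[2][2] = -0.8660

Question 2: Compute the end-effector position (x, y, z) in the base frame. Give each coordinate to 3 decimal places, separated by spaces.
after link 1: o_1 = (0.5000, -0.8660, 3.0000)
after link 2: o_2 = (0.9330, 2.3840, 1.5000)
after link 3: o_3 = (2.6016, 0.9082, -0.7445)
after link 4: o_4 = (3.4075, 0.0300, -4.6916)
after link 5: o_5 = (7.9563, 2.3281, -4.5275)

7.956 2.328 -4.528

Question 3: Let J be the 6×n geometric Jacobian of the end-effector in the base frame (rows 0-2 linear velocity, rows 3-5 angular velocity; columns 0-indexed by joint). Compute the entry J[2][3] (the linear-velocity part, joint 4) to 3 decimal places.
2.674

axis z_3 = (0.2500,-0.4330,-0.8660); lever o_n−o_3 = (5.3547,1.4199,-3.7830)
cross product → J_v[:, 3] = (2.8677,-3.6916,2.6736)
J_ω[:, 3] = z_3
entry J[2][3] = 2.6736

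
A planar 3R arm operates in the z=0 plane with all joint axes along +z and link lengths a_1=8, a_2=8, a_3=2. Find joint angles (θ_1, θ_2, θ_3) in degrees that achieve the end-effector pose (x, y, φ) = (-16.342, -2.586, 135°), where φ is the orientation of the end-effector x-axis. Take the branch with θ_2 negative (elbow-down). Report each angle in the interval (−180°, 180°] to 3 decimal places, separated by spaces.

-149.994 -30.010 -44.996

wrist centre = target − a_3·(cos φ, sin φ) = (-14.9278, -4.0002)
cos θ_2 = (238.8405−8²−8²)/(2·8·8) = 0.8659; θ_2 = -30.0096° (elbow-down)
β = atan2(-4.0002,-14.9278) = -164.9988°; ψ = atan2(-4.0012,14.9275) = -15.0048°
θ_1 = β − ψ = -149.9940°
θ_3 = φ − θ_1 − θ_2 = -44.9964° (wrapped to (-180°,180°])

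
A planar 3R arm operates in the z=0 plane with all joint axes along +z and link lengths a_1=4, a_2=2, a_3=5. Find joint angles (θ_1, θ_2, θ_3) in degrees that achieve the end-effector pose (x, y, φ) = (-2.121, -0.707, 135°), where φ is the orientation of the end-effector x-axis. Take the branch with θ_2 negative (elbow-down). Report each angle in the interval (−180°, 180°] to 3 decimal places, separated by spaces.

wrist centre = target − a_3·(cos φ, sin φ) = (1.4145, -4.2425)
cos θ_2 = (20.0000−4²−2²)/(2·4·2) = 0.0000; θ_2 = -90.0000° (elbow-down)
β = atan2(-4.2425,1.4145) = -71.5607°; ψ = atan2(-2.0000,4.0000) = -26.5651°
θ_1 = β − ψ = -44.9957°
θ_3 = φ − θ_1 − θ_2 = -90.0043° (wrapped to (-180°,180°])

-44.996 -90.000 -90.004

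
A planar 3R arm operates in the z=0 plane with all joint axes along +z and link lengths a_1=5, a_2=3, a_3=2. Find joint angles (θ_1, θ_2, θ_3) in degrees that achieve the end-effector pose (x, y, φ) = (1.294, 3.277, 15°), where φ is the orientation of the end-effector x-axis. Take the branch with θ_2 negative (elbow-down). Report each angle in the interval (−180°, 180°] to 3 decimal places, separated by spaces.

135.004 -149.994 29.990

wrist centre = target − a_3·(cos φ, sin φ) = (-0.6379, 2.7594)
cos θ_2 = (8.0209−5²−3²)/(2·5·3) = -0.8660; θ_2 = -149.9935° (elbow-down)
β = atan2(2.7594,-0.6379) = 103.0158°; ψ = atan2(-1.5003,2.4021) = -31.9880°
θ_1 = β − ψ = 135.0038°
θ_3 = φ − θ_1 − θ_2 = 29.9897° (wrapped to (-180°,180°])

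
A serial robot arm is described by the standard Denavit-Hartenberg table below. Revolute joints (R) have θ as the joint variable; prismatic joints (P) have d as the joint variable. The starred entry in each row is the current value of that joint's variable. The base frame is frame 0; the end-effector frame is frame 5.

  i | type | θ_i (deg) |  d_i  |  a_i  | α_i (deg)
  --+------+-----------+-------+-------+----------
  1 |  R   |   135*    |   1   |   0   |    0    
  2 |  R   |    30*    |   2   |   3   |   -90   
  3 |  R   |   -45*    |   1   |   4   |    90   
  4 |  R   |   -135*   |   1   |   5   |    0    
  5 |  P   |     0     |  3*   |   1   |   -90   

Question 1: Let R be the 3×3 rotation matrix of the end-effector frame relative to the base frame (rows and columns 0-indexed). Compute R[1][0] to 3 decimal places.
End-effector x-axis (col 0 of R) = (0.6660,0.5536,-0.5000)
R[1][0] = 0.5536

0.554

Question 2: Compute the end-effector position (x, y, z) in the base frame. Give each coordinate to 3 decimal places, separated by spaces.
after link 1: o_1 = (0.0000, 0.0000, 1.0000)
after link 2: o_2 = (-2.8978, 0.7765, 3.0000)
after link 3: o_3 = (-5.8886, 0.5426, 5.8284)
after link 4: o_4 = (-1.8758, 3.1276, 4.0355)
after link 5: o_5 = (0.8393, 3.1322, 5.6569)

0.839 3.132 5.657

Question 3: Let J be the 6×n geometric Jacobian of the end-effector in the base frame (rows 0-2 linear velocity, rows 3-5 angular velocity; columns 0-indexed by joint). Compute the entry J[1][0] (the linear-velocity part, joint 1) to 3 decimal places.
axis z_0 = ẑ; lever o_n−o_0 = (0.8393,3.1322,5.6569)
cross product → J_v[:, 0] = (-3.1322,0.8393,0.0000)
J_ω[:, 0] = z_0
entry J[1][0] = 0.8393

0.839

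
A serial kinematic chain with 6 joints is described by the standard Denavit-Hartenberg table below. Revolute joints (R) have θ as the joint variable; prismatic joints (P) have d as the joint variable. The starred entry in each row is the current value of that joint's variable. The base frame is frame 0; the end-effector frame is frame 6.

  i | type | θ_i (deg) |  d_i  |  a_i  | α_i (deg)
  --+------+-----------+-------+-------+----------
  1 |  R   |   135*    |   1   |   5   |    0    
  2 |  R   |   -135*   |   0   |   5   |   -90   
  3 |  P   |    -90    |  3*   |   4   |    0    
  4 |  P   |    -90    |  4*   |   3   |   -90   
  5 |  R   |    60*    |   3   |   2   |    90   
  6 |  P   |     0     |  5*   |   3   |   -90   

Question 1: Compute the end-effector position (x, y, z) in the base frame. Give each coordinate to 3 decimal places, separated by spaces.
after link 1: o_1 = (-3.5355, 3.5355, 1.0000)
after link 2: o_2 = (1.4645, 3.5355, 1.0000)
after link 3: o_3 = (1.4645, 6.5355, 5.0000)
after link 4: o_4 = (-1.5355, 10.5355, 5.0000)
after link 5: o_5 = (-2.5355, 8.8035, 8.0000)
after link 6: o_6 = (-8.3657, 8.7054, 8.0000)

-8.366 8.705 8.000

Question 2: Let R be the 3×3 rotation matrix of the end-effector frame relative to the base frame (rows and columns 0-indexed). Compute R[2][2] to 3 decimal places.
1.000

End-effector z-axis (col 2 of R) = (0.0000,0.0000,1.0000)
R[2][2] = 1.0000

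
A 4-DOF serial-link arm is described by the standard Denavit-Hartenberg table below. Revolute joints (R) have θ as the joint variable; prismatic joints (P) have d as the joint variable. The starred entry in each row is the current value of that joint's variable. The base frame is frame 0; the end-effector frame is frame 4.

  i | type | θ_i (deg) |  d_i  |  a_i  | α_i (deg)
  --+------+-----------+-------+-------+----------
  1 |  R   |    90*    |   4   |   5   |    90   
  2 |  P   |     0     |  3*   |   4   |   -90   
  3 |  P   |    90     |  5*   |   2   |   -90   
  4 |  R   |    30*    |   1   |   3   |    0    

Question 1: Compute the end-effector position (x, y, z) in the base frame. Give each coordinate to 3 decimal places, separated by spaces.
after link 1: o_1 = (0.0000, 5.0000, 4.0000)
after link 2: o_2 = (3.0000, 9.0000, 4.0000)
after link 3: o_3 = (1.0000, 9.0000, 9.0000)
after link 4: o_4 = (-1.5981, 8.0000, 7.5000)

-1.598 8.000 7.500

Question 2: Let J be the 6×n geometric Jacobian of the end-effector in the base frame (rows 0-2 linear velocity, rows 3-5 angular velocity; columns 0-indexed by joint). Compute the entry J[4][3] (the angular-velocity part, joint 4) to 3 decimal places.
axis z_3 = (-0.0000,-1.0000,0.0000); lever o_n−o_3 = (-2.5981,-1.0000,-1.5000)
cross product → J_v[:, 3] = (1.5000,-0.0000,-2.5981)
J_ω[:, 3] = z_3
entry J[4][3] = -1.0000

-1.000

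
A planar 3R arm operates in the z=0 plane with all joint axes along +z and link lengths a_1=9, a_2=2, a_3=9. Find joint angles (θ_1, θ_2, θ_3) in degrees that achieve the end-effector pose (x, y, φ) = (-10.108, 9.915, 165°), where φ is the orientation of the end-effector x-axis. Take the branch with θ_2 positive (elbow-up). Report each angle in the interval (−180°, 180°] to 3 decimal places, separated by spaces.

90.004 135.002 -60.006

wrist centre = target − a_3·(cos φ, sin φ) = (-1.4147, 7.5856)
cos θ_2 = (59.5430−9²−2²)/(2·9·2) = -0.7071; θ_2 = 135.0025° (elbow-up)
β = atan2(7.5856,-1.4147) = 100.5639°; ψ = atan2(1.4142,7.5857) = 10.5600°
θ_1 = β − ψ = 90.0039°
θ_3 = φ − θ_1 − θ_2 = -60.0064° (wrapped to (-180°,180°])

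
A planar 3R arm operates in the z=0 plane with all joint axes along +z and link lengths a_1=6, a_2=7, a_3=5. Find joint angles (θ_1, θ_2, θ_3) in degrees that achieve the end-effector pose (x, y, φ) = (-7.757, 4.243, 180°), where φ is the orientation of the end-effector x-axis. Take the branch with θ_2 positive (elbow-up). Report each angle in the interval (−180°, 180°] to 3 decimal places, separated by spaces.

44.995 134.999 0.006

wrist centre = target − a_3·(cos φ, sin φ) = (-2.7570, 4.2430)
cos θ_2 = (25.6041−6²−7²)/(2·6·7) = -0.7071; θ_2 = 134.9990° (elbow-up)
β = atan2(4.2430,-2.7570) = 123.0148°; ψ = atan2(4.9498,1.0503) = 78.0197°
θ_1 = β − ψ = 44.9951°
θ_3 = φ − θ_1 − θ_2 = 0.0059° (wrapped to (-180°,180°])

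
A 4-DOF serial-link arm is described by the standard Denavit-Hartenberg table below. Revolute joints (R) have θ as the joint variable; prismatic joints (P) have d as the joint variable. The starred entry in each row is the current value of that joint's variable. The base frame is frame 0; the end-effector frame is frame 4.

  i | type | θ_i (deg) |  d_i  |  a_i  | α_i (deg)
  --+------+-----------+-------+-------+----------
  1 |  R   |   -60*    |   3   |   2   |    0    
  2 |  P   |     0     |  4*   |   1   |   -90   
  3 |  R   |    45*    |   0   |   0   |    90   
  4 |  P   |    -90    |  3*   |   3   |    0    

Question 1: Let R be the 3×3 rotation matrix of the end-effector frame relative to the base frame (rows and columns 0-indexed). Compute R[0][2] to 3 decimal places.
0.354

End-effector z-axis (col 2 of R) = (0.3536,-0.6124,0.7071)
R[0][2] = 0.3536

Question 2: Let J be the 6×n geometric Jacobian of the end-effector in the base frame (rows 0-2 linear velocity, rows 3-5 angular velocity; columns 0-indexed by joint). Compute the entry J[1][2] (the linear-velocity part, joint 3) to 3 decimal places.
-1.837

axis z_2 = (0.8660,0.5000,0.0000); lever o_n−o_2 = (-1.5374,-3.3371,2.1213)
cross product → J_v[:, 2] = (1.0607,-1.8371,-2.1213)
J_ω[:, 2] = z_2
entry J[1][2] = -1.8371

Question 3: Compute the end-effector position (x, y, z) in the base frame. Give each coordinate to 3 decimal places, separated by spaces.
after link 1: o_1 = (1.0000, -1.7321, 3.0000)
after link 2: o_2 = (1.5000, -2.5981, 7.0000)
after link 3: o_3 = (1.5000, -2.5981, 7.0000)
after link 4: o_4 = (-0.0374, -5.9352, 9.1213)

-0.037 -5.935 9.121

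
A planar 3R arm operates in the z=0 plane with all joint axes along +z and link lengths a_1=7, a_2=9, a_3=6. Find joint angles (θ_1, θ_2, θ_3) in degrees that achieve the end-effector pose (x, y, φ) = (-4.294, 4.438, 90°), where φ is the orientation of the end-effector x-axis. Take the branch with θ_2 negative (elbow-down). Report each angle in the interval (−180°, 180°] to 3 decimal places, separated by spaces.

wrist centre = target − a_3·(cos φ, sin φ) = (-4.2940, -1.5620)
cos θ_2 = (20.8783−7²−9²)/(2·7·9) = -0.8660; θ_2 = -150.0023° (elbow-down)
β = atan2(-1.5620,-4.2940) = -160.0105°; ψ = atan2(-4.4997,-0.7944) = -100.0123°
θ_1 = β − ψ = -59.9982°
θ_3 = φ − θ_1 − θ_2 = -59.9995° (wrapped to (-180°,180°])

-59.998 -150.002 -59.999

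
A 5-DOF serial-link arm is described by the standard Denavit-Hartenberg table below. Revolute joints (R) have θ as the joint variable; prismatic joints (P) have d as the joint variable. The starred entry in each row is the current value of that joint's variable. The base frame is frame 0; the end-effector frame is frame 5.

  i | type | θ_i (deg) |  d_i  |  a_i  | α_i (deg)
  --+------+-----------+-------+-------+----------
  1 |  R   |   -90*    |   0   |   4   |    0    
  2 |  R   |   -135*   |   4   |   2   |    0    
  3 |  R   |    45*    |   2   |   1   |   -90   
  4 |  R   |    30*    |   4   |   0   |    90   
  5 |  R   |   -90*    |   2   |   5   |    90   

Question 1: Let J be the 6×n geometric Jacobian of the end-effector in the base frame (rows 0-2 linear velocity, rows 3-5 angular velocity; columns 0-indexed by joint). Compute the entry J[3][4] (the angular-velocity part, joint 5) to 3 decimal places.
-0.500

axis z_4 = (-0.5000,-0.0000,0.8660); lever o_n−o_4 = (-1.0000,5.0000,1.7321)
cross product → J_v[:, 4] = (-4.3301,-0.0000,-2.5000)
J_ω[:, 4] = z_4
entry J[3][4] = -0.5000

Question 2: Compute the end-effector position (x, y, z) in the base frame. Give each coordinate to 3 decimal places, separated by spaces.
-3.414 -1.586 7.732

after link 1: o_1 = (0.0000, -4.0000, 0.0000)
after link 2: o_2 = (-1.4142, -2.5858, 4.0000)
after link 3: o_3 = (-2.4142, -2.5858, 6.0000)
after link 4: o_4 = (-2.4142, -6.5858, 6.0000)
after link 5: o_5 = (-3.4142, -1.5858, 7.7321)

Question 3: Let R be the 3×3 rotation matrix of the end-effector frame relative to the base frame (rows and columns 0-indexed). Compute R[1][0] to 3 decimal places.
End-effector x-axis (col 0 of R) = (-0.0000,1.0000,-0.0000)
R[1][0] = 1.0000

1.000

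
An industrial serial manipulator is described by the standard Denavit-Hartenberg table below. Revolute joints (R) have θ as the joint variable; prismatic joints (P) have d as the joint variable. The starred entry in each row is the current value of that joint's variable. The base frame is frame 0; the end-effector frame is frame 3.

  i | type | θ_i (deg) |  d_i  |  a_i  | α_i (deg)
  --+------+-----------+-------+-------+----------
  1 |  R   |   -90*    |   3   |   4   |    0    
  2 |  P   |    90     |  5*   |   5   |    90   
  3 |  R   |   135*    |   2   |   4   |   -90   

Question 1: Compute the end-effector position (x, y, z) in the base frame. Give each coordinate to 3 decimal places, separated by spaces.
after link 1: o_1 = (0.0000, -4.0000, 3.0000)
after link 2: o_2 = (5.0000, -4.0000, 8.0000)
after link 3: o_3 = (2.1716, -6.0000, 10.8284)

2.172 -6.000 10.828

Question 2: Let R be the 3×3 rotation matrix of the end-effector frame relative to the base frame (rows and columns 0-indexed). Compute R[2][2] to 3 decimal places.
End-effector z-axis (col 2 of R) = (-0.7071,-0.0000,-0.7071)
R[2][2] = -0.7071

-0.707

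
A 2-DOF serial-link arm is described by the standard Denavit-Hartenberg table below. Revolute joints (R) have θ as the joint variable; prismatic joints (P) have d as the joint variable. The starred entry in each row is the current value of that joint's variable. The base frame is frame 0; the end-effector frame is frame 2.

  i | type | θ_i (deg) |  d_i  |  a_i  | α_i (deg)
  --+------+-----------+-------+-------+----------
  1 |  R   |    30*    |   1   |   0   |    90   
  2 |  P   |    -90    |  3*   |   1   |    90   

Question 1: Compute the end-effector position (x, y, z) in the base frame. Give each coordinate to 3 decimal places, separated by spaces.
after link 1: o_1 = (0.0000, 0.0000, 1.0000)
after link 2: o_2 = (1.5000, -2.5981, 0.0000)

1.500 -2.598 0.000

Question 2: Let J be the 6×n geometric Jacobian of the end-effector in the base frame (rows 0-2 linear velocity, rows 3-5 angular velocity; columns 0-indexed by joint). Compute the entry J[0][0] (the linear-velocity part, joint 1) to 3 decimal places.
2.598

axis z_0 = ẑ; lever o_n−o_0 = (1.5000,-2.5981,0.0000)
cross product → J_v[:, 0] = (2.5981,1.5000,-0.0000)
J_ω[:, 0] = z_0
entry J[0][0] = 2.5981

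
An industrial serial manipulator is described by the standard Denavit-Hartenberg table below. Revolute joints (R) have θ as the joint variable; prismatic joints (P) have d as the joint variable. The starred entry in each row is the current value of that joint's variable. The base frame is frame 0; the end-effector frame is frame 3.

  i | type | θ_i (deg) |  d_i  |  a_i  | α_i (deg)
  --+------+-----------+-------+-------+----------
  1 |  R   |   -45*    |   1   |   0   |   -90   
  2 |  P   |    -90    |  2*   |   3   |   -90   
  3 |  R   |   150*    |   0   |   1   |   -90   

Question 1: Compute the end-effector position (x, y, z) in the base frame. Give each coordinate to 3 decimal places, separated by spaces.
after link 1: o_1 = (0.0000, 0.0000, 1.0000)
after link 2: o_2 = (1.4142, 1.4142, 4.0000)
after link 3: o_3 = (1.0607, 1.0607, 3.1340)

1.061 1.061 3.134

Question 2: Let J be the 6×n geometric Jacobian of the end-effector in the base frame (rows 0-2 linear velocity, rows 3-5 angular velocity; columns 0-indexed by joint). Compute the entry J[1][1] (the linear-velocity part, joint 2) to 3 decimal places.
0.707

prismatic axis z_1 = (0.7071,0.7071,0.0000)
J_v[:, 1] = z_1; J_ω[:, 1] = (0,0,0)
entry J[1][1] = 0.7071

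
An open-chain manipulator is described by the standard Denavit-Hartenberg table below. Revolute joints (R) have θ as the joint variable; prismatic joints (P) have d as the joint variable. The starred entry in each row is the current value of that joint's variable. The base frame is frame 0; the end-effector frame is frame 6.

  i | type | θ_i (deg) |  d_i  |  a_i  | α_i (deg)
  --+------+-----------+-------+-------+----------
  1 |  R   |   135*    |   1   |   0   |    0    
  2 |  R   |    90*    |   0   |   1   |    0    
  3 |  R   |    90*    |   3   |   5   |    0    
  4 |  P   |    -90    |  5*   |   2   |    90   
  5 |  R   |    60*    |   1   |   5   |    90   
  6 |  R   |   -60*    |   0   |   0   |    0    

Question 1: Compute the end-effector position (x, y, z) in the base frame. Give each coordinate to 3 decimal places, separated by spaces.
after link 1: o_1 = (0.0000, 0.0000, 1.0000)
after link 2: o_2 = (-0.7071, -0.7071, 1.0000)
after link 3: o_3 = (2.8284, -4.2426, 4.0000)
after link 4: o_4 = (1.4142, -5.6569, 9.0000)
after link 5: o_5 = (-1.0607, -6.7175, 13.3301)
after link 6: o_6 = (-1.0607, -6.7175, 13.3301)

-1.061 -6.718 13.330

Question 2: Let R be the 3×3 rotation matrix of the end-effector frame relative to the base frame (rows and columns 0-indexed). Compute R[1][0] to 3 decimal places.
End-effector x-axis (col 0 of R) = (0.4356,-0.7891,0.4330)
R[1][0] = -0.7891

-0.789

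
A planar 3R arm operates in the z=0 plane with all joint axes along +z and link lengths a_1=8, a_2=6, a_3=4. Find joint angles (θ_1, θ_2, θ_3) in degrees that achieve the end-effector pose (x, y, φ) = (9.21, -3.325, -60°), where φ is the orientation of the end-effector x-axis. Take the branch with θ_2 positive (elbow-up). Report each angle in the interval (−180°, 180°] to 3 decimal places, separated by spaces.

-44.996 119.998 -135.001

wrist centre = target − a_3·(cos φ, sin φ) = (7.2100, 0.1391)
cos θ_2 = (52.0034−8²−6²)/(2·8·6) = -0.5000; θ_2 = 119.9976° (elbow-up)
β = atan2(0.1391,7.2100) = 1.1053°; ψ = atan2(5.1963,5.0002) = 46.1016°
θ_1 = β − ψ = -44.9963°
θ_3 = φ − θ_1 − θ_2 = -135.0013° (wrapped to (-180°,180°])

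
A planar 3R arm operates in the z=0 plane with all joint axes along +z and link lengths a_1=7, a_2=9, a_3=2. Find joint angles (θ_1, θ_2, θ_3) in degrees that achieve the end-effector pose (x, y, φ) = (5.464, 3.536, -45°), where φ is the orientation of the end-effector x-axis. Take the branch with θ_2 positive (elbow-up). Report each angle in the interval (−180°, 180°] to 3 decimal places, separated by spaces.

-33.579 134.999 -146.421

wrist centre = target − a_3·(cos φ, sin φ) = (4.0498, 4.9502)
cos θ_2 = (40.9054−7²−9²)/(2·7·9) = -0.7071; θ_2 = 134.9995° (elbow-up)
β = atan2(4.9502,4.0498) = 50.7133°; ψ = atan2(6.3640,0.6361) = 84.2921°
θ_1 = β − ψ = -33.5788°
θ_3 = φ − θ_1 − θ_2 = -146.4206° (wrapped to (-180°,180°])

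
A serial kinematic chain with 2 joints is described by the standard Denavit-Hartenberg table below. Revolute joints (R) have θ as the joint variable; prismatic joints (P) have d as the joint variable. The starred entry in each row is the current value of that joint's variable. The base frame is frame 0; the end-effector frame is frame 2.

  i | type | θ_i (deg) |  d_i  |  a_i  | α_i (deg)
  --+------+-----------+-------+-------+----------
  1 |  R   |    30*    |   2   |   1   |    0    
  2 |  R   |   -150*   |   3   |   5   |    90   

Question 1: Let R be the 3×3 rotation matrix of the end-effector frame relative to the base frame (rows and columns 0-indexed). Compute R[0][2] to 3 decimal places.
-0.866

End-effector z-axis (col 2 of R) = (-0.8660,0.5000,0.0000)
R[0][2] = -0.8660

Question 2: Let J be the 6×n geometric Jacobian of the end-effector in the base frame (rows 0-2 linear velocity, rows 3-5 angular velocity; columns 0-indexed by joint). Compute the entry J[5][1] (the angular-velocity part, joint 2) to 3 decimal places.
1.000

axis z_1 = (0.0000,0.0000,1.0000); lever o_n−o_1 = (-2.5000,-4.3301,3.0000)
cross product → J_v[:, 1] = (4.3301,-2.5000,0.0000)
J_ω[:, 1] = z_1
entry J[5][1] = 1.0000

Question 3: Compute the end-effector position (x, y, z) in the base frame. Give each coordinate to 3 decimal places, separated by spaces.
-1.634 -3.830 5.000

after link 1: o_1 = (0.8660, 0.5000, 2.0000)
after link 2: o_2 = (-1.6340, -3.8301, 5.0000)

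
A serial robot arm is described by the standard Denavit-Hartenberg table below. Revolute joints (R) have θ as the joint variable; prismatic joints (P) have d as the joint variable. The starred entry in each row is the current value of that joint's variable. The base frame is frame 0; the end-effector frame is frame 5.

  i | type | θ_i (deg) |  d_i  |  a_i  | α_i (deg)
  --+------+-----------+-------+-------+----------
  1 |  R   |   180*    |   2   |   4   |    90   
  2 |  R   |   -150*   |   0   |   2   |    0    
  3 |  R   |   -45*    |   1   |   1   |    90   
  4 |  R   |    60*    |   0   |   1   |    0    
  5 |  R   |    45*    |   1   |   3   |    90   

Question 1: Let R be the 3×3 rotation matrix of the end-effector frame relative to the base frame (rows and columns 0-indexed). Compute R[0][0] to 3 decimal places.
End-effector x-axis (col 0 of R) = (-0.2500,0.9659,-0.0670)
R[0][0] = -0.2500

-0.250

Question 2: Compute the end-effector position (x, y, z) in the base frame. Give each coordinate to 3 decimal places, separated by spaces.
-1.828 4.764 2.153

after link 1: o_1 = (-4.0000, 0.0000, 2.0000)
after link 2: o_2 = (-2.2679, 0.0000, 1.0000)
after link 3: o_3 = (-1.3020, 1.0000, 1.2588)
after link 4: o_4 = (-0.8191, 1.8660, 1.3882)
after link 5: o_5 = (-1.8279, 4.7638, 2.1532)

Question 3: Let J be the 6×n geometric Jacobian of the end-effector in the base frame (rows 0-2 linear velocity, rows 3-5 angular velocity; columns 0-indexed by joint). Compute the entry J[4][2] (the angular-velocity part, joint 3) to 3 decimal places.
axis z_2 = (0.0000,1.0000,0.0000); lever o_n−o_2 = (0.4401,4.7638,1.1532)
cross product → J_v[:, 2] = (1.1532,-0.0000,-0.4401)
J_ω[:, 2] = z_2
entry J[4][2] = 1.0000

1.000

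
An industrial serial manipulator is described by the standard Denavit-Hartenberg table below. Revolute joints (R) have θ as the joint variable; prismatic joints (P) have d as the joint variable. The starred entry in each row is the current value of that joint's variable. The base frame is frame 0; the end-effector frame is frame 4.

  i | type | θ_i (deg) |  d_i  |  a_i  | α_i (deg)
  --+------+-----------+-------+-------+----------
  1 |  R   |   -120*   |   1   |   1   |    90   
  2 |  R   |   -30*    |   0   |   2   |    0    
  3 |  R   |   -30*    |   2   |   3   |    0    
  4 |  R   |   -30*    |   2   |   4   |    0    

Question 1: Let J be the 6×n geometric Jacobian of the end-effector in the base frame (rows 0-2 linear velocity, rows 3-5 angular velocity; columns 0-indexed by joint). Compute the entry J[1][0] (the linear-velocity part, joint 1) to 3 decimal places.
axis z_0 = ẑ; lever o_n−o_0 = (-5.5801,-1.6651,-6.5981)
cross product → J_v[:, 0] = (1.6651,-5.5801,0.0000)
J_ω[:, 0] = z_0
entry J[1][0] = -5.5801

-5.580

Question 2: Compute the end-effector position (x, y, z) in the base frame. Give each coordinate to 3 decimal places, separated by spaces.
after link 1: o_1 = (-0.5000, -0.8660, 1.0000)
after link 2: o_2 = (-1.3660, -2.3660, 0.0000)
after link 3: o_3 = (-3.8481, -2.6651, -2.5981)
after link 4: o_4 = (-5.5801, -1.6651, -6.5981)

-5.580 -1.665 -6.598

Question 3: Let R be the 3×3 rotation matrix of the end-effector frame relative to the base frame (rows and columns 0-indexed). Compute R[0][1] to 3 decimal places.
-0.500

End-effector y-axis (col 1 of R) = (-0.5000,-0.8660,0.0000)
R[0][1] = -0.5000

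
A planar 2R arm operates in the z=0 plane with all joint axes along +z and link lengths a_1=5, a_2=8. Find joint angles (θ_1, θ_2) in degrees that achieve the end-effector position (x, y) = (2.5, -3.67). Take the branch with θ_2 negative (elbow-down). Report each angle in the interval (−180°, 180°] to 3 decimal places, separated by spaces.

59.997 -149.999

cos θ_2 = (19.7189−5²−8²)/(2·5·8) = -0.8660; θ_2 = -149.9987° (elbow-down)
β = atan2(-3.6700,2.5000) = -55.7374°; ψ = atan2(-4.0002,-1.9281) = -115.7344°
θ_1 = β − ψ = 59.9971°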